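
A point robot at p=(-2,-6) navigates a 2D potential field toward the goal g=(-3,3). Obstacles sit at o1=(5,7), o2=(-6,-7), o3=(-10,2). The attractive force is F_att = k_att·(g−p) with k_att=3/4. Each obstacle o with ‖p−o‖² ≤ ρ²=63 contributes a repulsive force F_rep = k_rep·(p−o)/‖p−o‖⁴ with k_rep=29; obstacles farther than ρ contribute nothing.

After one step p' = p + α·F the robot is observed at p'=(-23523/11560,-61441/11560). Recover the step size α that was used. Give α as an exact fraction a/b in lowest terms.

α = 1/10

F_att = 3/4·(g−p) = 3/4·(-1,9) = (-0.7500,6.7500)
o1: d²=218 > ρ²=63 → inactive
o2: d²=17 ≤ ρ²=63; F_rep = 29·(4,1)/17² = (0.4014,0.1003)
o3: d²=128 > ρ²=63 → inactive
F = F_att + ΣF_rep = (-0.3486,6.8503)
Δp = p'−p = (-0.0349,0.6850); α = Δx/Fx = (-403/11560) / (-403/1156) = 1/10
check: Δy/Fy = (7919/11560) / (7919/1156) = 1/10 ✓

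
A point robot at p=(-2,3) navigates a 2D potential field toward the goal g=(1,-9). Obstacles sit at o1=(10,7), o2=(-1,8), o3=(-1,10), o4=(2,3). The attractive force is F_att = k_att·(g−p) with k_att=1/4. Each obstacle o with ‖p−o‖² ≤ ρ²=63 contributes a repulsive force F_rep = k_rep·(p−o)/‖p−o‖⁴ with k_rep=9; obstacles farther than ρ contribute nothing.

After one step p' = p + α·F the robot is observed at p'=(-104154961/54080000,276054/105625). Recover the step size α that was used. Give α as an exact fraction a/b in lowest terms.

α = 1/8

F_att = 1/4·(g−p) = 1/4·(3,-12) = (0.7500,-3.0000)
o1: d²=160 > ρ²=63 → inactive
o2: d²=26 ≤ ρ²=63; F_rep = 9·(-1,-5)/26² = (-0.0133,-0.0666)
o3: d²=50 ≤ ρ²=63; F_rep = 9·(-1,-7)/50² = (-0.0036,-0.0252)
o4: d²=16 ≤ ρ²=63; F_rep = 9·(-4,0)/16² = (-0.1406,0.0000)
F = F_att + ΣF_rep = (0.5925,-3.0918)
Δp = p'−p = (0.0741,-0.3865); α = Δx/Fx = (4005039/54080000) / (4005039/6760000) = 1/8
check: Δy/Fy = (-40821/105625) / (-326568/105625) = 1/8 ✓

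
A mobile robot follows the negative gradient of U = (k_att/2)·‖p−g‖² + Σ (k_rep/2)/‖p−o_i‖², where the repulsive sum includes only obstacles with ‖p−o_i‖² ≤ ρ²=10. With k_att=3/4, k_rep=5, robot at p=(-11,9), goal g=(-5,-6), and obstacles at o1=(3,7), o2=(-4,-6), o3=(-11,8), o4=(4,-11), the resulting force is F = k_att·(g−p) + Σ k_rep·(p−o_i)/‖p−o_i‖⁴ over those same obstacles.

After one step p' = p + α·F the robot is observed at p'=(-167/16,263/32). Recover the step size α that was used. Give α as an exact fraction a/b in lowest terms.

F_att = 3/4·(g−p) = 3/4·(6,-15) = (4.5000,-11.2500)
o1: d²=200 > ρ²=10 → inactive
o2: d²=274 > ρ²=10 → inactive
o3: d²=1 ≤ ρ²=10; F_rep = 5·(0,1)/1² = (0.0000,5.0000)
o4: d²=625 > ρ²=10 → inactive
F = F_att + ΣF_rep = (4.5000,-6.2500)
Δp = p'−p = (0.5625,-0.7812); α = Δx/Fx = (9/16) / (9/2) = 1/8
check: Δy/Fy = (-25/32) / (-25/4) = 1/8 ✓

α = 1/8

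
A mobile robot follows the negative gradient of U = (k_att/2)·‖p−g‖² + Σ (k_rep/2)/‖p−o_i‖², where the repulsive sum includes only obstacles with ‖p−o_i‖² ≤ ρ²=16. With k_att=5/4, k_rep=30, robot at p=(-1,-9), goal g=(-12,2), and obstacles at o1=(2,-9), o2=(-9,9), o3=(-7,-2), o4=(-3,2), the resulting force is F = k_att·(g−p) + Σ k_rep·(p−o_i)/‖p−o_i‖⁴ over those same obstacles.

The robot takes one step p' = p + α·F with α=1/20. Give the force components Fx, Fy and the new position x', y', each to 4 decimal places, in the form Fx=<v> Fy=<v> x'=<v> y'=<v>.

Fx=-14.8611 Fy=13.7500 x'=-1.7431 y'=-8.3125

F_att = 5/4·(g−p) = 5/4·(-11,11) = (-13.7500,13.7500)
o1: d²=9 ≤ ρ²=16; F_rep = 30·(-3,0)/9² = (-1.1111,0.0000)
o2: d²=388 > ρ²=16 → inactive
o3: d²=85 > ρ²=16 → inactive
o4: d²=125 > ρ²=16 → inactive
F = F_att + ΣF_rep = (-14.8611,13.7500)
p' = p + 1/20·F = (-1.7431,-8.3125)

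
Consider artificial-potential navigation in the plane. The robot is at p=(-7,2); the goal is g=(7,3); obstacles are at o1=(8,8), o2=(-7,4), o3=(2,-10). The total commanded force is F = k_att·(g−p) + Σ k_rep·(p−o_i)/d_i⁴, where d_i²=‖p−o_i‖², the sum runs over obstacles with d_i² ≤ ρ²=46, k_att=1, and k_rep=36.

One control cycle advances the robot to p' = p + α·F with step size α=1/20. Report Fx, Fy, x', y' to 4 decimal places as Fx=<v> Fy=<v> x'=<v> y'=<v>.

F_att = 1·(g−p) = 1·(14,1) = (14.0000,1.0000)
o1: d²=261 > ρ²=46 → inactive
o2: d²=4 ≤ ρ²=46; F_rep = 36·(0,-2)/4² = (0.0000,-4.5000)
o3: d²=225 > ρ²=46 → inactive
F = F_att + ΣF_rep = (14.0000,-3.5000)
p' = p + 1/20·F = (-6.3000,1.8250)

Fx=14.0000 Fy=-3.5000 x'=-6.3000 y'=1.8250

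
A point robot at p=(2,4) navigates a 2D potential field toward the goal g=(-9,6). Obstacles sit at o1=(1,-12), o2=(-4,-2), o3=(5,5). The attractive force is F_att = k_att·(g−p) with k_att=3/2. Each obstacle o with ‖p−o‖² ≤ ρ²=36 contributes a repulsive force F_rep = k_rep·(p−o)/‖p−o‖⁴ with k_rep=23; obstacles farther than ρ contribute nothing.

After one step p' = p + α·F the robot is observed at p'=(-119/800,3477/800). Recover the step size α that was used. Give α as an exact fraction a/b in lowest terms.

F_att = 3/2·(g−p) = 3/2·(-11,2) = (-16.5000,3.0000)
o1: d²=257 > ρ²=36 → inactive
o2: d²=72 > ρ²=36 → inactive
o3: d²=10 ≤ ρ²=36; F_rep = 23·(-3,-1)/10² = (-0.6900,-0.2300)
F = F_att + ΣF_rep = (-17.1900,2.7700)
Δp = p'−p = (-2.1488,0.3463); α = Δx/Fx = (-1719/800) / (-1719/100) = 1/8
check: Δy/Fy = (277/800) / (277/100) = 1/8 ✓

α = 1/8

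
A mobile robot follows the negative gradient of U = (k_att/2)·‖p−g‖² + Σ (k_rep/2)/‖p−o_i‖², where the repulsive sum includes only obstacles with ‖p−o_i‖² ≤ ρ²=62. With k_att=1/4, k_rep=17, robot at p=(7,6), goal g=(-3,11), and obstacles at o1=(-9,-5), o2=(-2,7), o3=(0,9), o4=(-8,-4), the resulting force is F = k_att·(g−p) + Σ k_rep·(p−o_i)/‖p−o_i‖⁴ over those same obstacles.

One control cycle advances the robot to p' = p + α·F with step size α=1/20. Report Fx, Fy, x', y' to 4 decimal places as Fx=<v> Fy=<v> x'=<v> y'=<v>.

Fx=-2.4646 Fy=1.2348 x'=6.8768 y'=6.0617

F_att = 1/4·(g−p) = 1/4·(-10,5) = (-2.5000,1.2500)
o1: d²=377 > ρ²=62 → inactive
o2: d²=82 > ρ²=62 → inactive
o3: d²=58 ≤ ρ²=62; F_rep = 17·(7,-3)/58² = (0.0354,-0.0152)
o4: d²=325 > ρ²=62 → inactive
F = F_att + ΣF_rep = (-2.4646,1.2348)
p' = p + 1/20·F = (6.8768,6.0617)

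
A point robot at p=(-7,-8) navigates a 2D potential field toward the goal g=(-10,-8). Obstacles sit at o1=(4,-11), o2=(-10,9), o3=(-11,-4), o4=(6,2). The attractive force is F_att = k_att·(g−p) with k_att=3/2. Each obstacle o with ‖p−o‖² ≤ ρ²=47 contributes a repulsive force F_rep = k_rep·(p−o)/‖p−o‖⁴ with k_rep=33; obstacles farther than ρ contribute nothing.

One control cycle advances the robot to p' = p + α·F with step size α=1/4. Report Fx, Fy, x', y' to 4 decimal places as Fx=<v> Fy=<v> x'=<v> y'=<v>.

Fx=-4.3711 Fy=-0.1289 x'=-8.0928 y'=-8.0322

F_att = 3/2·(g−p) = 3/2·(-3,0) = (-4.5000,0.0000)
o1: d²=130 > ρ²=47 → inactive
o2: d²=298 > ρ²=47 → inactive
o3: d²=32 ≤ ρ²=47; F_rep = 33·(4,-4)/32² = (0.1289,-0.1289)
o4: d²=269 > ρ²=47 → inactive
F = F_att + ΣF_rep = (-4.3711,-0.1289)
p' = p + 1/4·F = (-8.0928,-8.0322)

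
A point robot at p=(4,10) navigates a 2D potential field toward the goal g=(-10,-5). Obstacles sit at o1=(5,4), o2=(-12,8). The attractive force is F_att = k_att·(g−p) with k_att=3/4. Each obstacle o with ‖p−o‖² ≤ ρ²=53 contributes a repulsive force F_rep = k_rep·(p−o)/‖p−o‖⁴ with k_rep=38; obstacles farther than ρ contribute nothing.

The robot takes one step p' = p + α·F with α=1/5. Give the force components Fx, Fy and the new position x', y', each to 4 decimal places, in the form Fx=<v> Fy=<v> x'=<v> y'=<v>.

F_att = 3/4·(g−p) = 3/4·(-14,-15) = (-10.5000,-11.2500)
o1: d²=37 ≤ ρ²=53; F_rep = 38·(-1,6)/37² = (-0.0278,0.1665)
o2: d²=260 > ρ²=53 → inactive
F = F_att + ΣF_rep = (-10.5278,-11.0835)
p' = p + 1/5·F = (1.8944,7.7833)

Fx=-10.5278 Fy=-11.0835 x'=1.8944 y'=7.7833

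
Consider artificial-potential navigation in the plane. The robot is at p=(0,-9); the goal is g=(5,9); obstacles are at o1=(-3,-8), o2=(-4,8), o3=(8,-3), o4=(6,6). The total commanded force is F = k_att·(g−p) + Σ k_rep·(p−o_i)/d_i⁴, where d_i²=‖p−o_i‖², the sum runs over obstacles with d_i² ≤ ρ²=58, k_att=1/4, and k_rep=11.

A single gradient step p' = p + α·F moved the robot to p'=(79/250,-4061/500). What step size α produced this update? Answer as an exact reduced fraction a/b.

α = 1/5

F_att = 1/4·(g−p) = 1/4·(5,18) = (1.2500,4.5000)
o1: d²=10 ≤ ρ²=58; F_rep = 11·(3,-1)/10² = (0.3300,-0.1100)
o2: d²=305 > ρ²=58 → inactive
o3: d²=100 > ρ²=58 → inactive
o4: d²=261 > ρ²=58 → inactive
F = F_att + ΣF_rep = (1.5800,4.3900)
Δp = p'−p = (0.3160,0.8780); α = Δx/Fx = (79/250) / (79/50) = 1/5
check: Δy/Fy = (439/500) / (439/100) = 1/5 ✓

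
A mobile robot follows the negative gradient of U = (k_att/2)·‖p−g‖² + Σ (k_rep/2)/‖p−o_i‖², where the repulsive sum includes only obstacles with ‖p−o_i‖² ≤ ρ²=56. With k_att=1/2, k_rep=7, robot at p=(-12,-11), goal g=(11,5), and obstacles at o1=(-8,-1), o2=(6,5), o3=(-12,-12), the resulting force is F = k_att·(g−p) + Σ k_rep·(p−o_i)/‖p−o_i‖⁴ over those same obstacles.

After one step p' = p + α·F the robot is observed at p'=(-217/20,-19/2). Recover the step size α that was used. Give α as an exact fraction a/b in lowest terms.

α = 1/10

F_att = 1/2·(g−p) = 1/2·(23,16) = (11.5000,8.0000)
o1: d²=116 > ρ²=56 → inactive
o2: d²=580 > ρ²=56 → inactive
o3: d²=1 ≤ ρ²=56; F_rep = 7·(0,1)/1² = (0.0000,7.0000)
F = F_att + ΣF_rep = (11.5000,15.0000)
Δp = p'−p = (1.1500,1.5000); α = Δx/Fx = (23/20) / (23/2) = 1/10
check: Δy/Fy = (3/2) / (15) = 1/10 ✓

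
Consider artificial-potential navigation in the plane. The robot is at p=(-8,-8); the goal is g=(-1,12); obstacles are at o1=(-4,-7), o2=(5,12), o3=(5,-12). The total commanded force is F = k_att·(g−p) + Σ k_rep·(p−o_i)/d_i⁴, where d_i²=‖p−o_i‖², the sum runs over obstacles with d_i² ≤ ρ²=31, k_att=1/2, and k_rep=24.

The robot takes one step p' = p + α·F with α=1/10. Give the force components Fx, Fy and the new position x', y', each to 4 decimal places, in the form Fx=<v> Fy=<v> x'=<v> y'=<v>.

Fx=3.1678 Fy=9.9170 x'=-7.6832 y'=-7.0083

F_att = 1/2·(g−p) = 1/2·(7,20) = (3.5000,10.0000)
o1: d²=17 ≤ ρ²=31; F_rep = 24·(-4,-1)/17² = (-0.3322,-0.0830)
o2: d²=569 > ρ²=31 → inactive
o3: d²=185 > ρ²=31 → inactive
F = F_att + ΣF_rep = (3.1678,9.9170)
p' = p + 1/10·F = (-7.6832,-7.0083)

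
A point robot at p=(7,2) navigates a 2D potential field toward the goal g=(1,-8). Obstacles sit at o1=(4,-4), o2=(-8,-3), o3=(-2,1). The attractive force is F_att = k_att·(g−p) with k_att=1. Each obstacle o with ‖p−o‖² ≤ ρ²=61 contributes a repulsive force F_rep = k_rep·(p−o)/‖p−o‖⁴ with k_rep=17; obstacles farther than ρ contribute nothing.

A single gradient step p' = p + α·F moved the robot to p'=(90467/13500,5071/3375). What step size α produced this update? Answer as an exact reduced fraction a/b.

F_att = 1·(g−p) = 1·(-6,-10) = (-6.0000,-10.0000)
o1: d²=45 ≤ ρ²=61; F_rep = 17·(3,6)/45² = (0.0252,0.0504)
o2: d²=250 > ρ²=61 → inactive
o3: d²=82 > ρ²=61 → inactive
F = F_att + ΣF_rep = (-5.9748,-9.9496)
Δp = p'−p = (-0.2987,-0.4975); α = Δx/Fx = (-4033/13500) / (-4033/675) = 1/20
check: Δy/Fy = (-1679/3375) / (-6716/675) = 1/20 ✓

α = 1/20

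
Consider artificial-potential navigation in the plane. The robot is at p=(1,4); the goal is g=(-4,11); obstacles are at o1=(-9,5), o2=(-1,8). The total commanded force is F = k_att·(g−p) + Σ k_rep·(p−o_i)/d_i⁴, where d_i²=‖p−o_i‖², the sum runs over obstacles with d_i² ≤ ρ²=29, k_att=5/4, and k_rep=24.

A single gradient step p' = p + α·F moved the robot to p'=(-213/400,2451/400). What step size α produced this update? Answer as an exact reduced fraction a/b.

α = 1/4

F_att = 5/4·(g−p) = 5/4·(-5,7) = (-6.2500,8.7500)
o1: d²=101 > ρ²=29 → inactive
o2: d²=20 ≤ ρ²=29; F_rep = 24·(2,-4)/20² = (0.1200,-0.2400)
F = F_att + ΣF_rep = (-6.1300,8.5100)
Δp = p'−p = (-1.5325,2.1275); α = Δx/Fx = (-613/400) / (-613/100) = 1/4
check: Δy/Fy = (851/400) / (851/100) = 1/4 ✓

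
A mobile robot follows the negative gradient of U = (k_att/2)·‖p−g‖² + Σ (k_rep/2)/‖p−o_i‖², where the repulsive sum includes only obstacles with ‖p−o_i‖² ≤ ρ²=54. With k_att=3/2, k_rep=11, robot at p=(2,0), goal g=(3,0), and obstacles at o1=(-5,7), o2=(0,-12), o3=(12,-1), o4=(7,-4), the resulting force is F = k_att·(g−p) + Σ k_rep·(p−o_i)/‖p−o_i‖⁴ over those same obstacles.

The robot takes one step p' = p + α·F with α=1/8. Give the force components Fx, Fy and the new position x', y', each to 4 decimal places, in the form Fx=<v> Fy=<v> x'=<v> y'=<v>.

F_att = 3/2·(g−p) = 3/2·(1,0) = (1.5000,0.0000)
o1: d²=98 > ρ²=54 → inactive
o2: d²=148 > ρ²=54 → inactive
o3: d²=101 > ρ²=54 → inactive
o4: d²=41 ≤ ρ²=54; F_rep = 11·(-5,4)/41² = (-0.0327,0.0262)
F = F_att + ΣF_rep = (1.4673,0.0262)
p' = p + 1/8·F = (2.1834,0.0033)

Fx=1.4673 Fy=0.0262 x'=2.1834 y'=0.0033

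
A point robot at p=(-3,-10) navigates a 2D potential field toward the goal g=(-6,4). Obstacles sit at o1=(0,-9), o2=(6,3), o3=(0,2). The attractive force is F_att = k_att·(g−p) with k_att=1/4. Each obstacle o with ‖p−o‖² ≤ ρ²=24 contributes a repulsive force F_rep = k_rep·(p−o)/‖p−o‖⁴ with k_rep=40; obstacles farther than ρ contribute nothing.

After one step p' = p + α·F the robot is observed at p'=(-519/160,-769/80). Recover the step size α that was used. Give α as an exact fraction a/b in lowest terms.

α = 1/8

F_att = 1/4·(g−p) = 1/4·(-3,14) = (-0.7500,3.5000)
o1: d²=10 ≤ ρ²=24; F_rep = 40·(-3,-1)/10² = (-1.2000,-0.4000)
o2: d²=250 > ρ²=24 → inactive
o3: d²=153 > ρ²=24 → inactive
F = F_att + ΣF_rep = (-1.9500,3.1000)
Δp = p'−p = (-0.2437,0.3875); α = Δx/Fx = (-39/160) / (-39/20) = 1/8
check: Δy/Fy = (31/80) / (31/10) = 1/8 ✓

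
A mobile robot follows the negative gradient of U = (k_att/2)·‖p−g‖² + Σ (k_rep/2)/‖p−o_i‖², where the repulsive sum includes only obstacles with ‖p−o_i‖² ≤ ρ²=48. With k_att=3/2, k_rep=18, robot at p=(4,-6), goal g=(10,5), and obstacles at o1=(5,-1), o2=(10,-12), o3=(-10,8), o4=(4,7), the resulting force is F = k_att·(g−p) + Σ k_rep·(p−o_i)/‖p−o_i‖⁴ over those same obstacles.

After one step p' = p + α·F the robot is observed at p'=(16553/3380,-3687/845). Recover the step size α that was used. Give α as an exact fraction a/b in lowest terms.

α = 1/10

F_att = 3/2·(g−p) = 3/2·(6,11) = (9.0000,16.5000)
o1: d²=26 ≤ ρ²=48; F_rep = 18·(-1,-5)/26² = (-0.0266,-0.1331)
o2: d²=72 > ρ²=48 → inactive
o3: d²=392 > ρ²=48 → inactive
o4: d²=169 > ρ²=48 → inactive
F = F_att + ΣF_rep = (8.9734,16.3669)
Δp = p'−p = (0.8973,1.6367); α = Δx/Fx = (3033/3380) / (3033/338) = 1/10
check: Δy/Fy = (1383/845) / (2766/169) = 1/10 ✓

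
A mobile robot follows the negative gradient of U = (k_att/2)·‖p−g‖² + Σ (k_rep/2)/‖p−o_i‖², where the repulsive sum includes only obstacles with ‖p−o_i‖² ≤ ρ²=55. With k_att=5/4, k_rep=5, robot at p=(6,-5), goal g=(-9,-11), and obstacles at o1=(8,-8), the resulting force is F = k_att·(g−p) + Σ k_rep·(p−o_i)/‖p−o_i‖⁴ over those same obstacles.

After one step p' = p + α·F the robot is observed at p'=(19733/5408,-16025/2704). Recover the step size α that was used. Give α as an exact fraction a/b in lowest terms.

α = 1/8

F_att = 5/4·(g−p) = 5/4·(-15,-6) = (-18.7500,-7.5000)
o1: d²=13 ≤ ρ²=55; F_rep = 5·(-2,3)/13² = (-0.0592,0.0888)
F = F_att + ΣF_rep = (-18.8092,-7.4112)
Δp = p'−p = (-2.3511,-0.9264); α = Δx/Fx = (-12715/5408) / (-12715/676) = 1/8
check: Δy/Fy = (-2505/2704) / (-2505/338) = 1/8 ✓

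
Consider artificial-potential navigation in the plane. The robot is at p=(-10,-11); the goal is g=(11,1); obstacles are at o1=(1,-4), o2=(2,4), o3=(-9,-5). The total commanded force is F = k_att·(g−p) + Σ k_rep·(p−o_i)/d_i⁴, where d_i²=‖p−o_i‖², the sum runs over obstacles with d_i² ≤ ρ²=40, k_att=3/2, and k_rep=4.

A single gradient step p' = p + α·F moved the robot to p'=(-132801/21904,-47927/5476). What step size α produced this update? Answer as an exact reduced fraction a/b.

F_att = 3/2·(g−p) = 3/2·(21,12) = (31.5000,18.0000)
o1: d²=170 > ρ²=40 → inactive
o2: d²=369 > ρ²=40 → inactive
o3: d²=37 ≤ ρ²=40; F_rep = 4·(-1,-6)/37² = (-0.0029,-0.0175)
F = F_att + ΣF_rep = (31.4971,17.9825)
Δp = p'−p = (3.9371,2.2478); α = Δx/Fx = (86239/21904) / (86239/2738) = 1/8
check: Δy/Fy = (12309/5476) / (24618/1369) = 1/8 ✓

α = 1/8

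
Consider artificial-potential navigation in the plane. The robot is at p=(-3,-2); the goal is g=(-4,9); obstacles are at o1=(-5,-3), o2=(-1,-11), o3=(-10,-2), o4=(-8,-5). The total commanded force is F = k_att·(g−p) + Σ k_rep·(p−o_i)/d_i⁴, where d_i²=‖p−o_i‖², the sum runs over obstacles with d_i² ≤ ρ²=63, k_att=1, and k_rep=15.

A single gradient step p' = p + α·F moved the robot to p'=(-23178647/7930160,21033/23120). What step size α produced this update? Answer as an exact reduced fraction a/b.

F_att = 1·(g−p) = 1·(-1,11) = (-1.0000,11.0000)
o1: d²=5 ≤ ρ²=63; F_rep = 15·(2,1)/5² = (1.2000,0.6000)
o2: d²=85 > ρ²=63 → inactive
o3: d²=49 ≤ ρ²=63; F_rep = 15·(7,0)/49² = (0.0437,0.0000)
o4: d²=34 ≤ ρ²=63; F_rep = 15·(5,3)/34² = (0.0649,0.0389)
F = F_att + ΣF_rep = (0.3086,11.6389)
Δp = p'−p = (0.0772,2.9097); α = Δx/Fx = (611833/7930160) / (611833/1982540) = 1/4
check: Δy/Fy = (67273/23120) / (67273/5780) = 1/4 ✓

α = 1/4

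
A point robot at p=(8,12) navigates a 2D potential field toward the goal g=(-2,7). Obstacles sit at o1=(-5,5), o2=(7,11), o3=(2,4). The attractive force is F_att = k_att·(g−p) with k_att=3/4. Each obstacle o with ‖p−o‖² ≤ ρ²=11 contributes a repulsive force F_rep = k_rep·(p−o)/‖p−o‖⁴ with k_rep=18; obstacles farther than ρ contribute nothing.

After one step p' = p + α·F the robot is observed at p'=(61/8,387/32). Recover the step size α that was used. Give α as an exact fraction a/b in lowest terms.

F_att = 3/4·(g−p) = 3/4·(-10,-5) = (-7.5000,-3.7500)
o1: d²=218 > ρ²=11 → inactive
o2: d²=2 ≤ ρ²=11; F_rep = 18·(1,1)/2² = (4.5000,4.5000)
o3: d²=100 > ρ²=11 → inactive
F = F_att + ΣF_rep = (-3.0000,0.7500)
Δp = p'−p = (-0.3750,0.0938); α = Δx/Fx = (-3/8) / (-3) = 1/8
check: Δy/Fy = (3/32) / (3/4) = 1/8 ✓

α = 1/8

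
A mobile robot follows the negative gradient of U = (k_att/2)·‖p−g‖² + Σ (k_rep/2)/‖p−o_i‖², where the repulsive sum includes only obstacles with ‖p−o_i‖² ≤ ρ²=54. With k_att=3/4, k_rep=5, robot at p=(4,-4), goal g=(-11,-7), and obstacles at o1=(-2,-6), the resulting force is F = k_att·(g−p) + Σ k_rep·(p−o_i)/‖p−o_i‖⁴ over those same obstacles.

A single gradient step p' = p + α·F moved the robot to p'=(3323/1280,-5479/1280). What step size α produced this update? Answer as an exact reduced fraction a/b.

α = 1/8

F_att = 3/4·(g−p) = 3/4·(-15,-3) = (-11.2500,-2.2500)
o1: d²=40 ≤ ρ²=54; F_rep = 5·(6,2)/40² = (0.0187,0.0063)
F = F_att + ΣF_rep = (-11.2312,-2.2437)
Δp = p'−p = (-1.4039,-0.2805); α = Δx/Fx = (-1797/1280) / (-1797/160) = 1/8
check: Δy/Fy = (-359/1280) / (-359/160) = 1/8 ✓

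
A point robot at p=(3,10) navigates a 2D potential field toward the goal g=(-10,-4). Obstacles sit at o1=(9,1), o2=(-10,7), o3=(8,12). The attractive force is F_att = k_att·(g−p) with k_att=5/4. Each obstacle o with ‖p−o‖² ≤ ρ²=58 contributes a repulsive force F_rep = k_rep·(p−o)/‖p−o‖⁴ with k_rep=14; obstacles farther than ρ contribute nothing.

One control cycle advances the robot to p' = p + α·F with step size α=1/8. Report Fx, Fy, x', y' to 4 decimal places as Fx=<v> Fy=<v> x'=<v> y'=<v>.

F_att = 5/4·(g−p) = 5/4·(-13,-14) = (-16.2500,-17.5000)
o1: d²=117 > ρ²=58 → inactive
o2: d²=178 > ρ²=58 → inactive
o3: d²=29 ≤ ρ²=58; F_rep = 14·(-5,-2)/29² = (-0.0832,-0.0333)
F = F_att + ΣF_rep = (-16.3332,-17.5333)
p' = p + 1/8·F = (0.9583,7.8083)

Fx=-16.3332 Fy=-17.5333 x'=0.9583 y'=7.8083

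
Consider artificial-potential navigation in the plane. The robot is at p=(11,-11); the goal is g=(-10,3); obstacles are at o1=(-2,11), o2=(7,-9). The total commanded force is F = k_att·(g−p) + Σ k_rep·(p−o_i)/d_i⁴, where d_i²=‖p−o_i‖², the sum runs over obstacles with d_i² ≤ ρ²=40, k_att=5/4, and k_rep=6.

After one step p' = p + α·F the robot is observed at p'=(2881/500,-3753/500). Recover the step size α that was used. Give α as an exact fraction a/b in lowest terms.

α = 1/5

F_att = 5/4·(g−p) = 5/4·(-21,14) = (-26.2500,17.5000)
o1: d²=653 > ρ²=40 → inactive
o2: d²=20 ≤ ρ²=40; F_rep = 6·(4,-2)/20² = (0.0600,-0.0300)
F = F_att + ΣF_rep = (-26.1900,17.4700)
Δp = p'−p = (-5.2380,3.4940); α = Δx/Fx = (-2619/500) / (-2619/100) = 1/5
check: Δy/Fy = (1747/500) / (1747/100) = 1/5 ✓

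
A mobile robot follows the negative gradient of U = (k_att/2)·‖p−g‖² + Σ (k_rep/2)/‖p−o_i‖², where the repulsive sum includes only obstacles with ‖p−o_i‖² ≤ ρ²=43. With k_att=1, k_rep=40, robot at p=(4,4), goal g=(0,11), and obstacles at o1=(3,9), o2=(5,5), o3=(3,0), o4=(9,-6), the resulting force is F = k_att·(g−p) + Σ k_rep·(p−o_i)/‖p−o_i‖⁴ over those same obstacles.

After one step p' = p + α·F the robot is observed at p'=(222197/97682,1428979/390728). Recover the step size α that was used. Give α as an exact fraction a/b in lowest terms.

α = 1/8

F_att = 1·(g−p) = 1·(-4,7) = (-4.0000,7.0000)
o1: d²=26 ≤ ρ²=43; F_rep = 40·(1,-5)/26² = (0.0592,-0.2959)
o2: d²=2 ≤ ρ²=43; F_rep = 40·(-1,-1)/2² = (-10.0000,-10.0000)
o3: d²=17 ≤ ρ²=43; F_rep = 40·(1,4)/17² = (0.1384,0.5536)
o4: d²=125 > ρ²=43 → inactive
F = F_att + ΣF_rep = (-13.8024,-2.7422)
Δp = p'−p = (-1.7253,-0.3428); α = Δx/Fx = (-168531/97682) / (-674124/48841) = 1/8
check: Δy/Fy = (-133933/390728) / (-133933/48841) = 1/8 ✓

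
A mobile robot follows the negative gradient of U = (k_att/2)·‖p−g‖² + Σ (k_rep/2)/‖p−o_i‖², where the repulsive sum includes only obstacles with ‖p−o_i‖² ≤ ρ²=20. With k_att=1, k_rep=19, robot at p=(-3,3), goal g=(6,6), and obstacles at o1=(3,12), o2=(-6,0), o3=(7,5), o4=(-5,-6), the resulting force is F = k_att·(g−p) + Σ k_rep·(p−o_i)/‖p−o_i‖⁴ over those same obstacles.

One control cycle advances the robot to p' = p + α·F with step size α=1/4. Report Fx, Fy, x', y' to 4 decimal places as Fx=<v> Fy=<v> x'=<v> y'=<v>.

Fx=9.1759 Fy=3.1759 x'=-0.7060 y'=3.7940

F_att = 1·(g−p) = 1·(9,3) = (9.0000,3.0000)
o1: d²=117 > ρ²=20 → inactive
o2: d²=18 ≤ ρ²=20; F_rep = 19·(3,3)/18² = (0.1759,0.1759)
o3: d²=104 > ρ²=20 → inactive
o4: d²=85 > ρ²=20 → inactive
F = F_att + ΣF_rep = (9.1759,3.1759)
p' = p + 1/4·F = (-0.7060,3.7940)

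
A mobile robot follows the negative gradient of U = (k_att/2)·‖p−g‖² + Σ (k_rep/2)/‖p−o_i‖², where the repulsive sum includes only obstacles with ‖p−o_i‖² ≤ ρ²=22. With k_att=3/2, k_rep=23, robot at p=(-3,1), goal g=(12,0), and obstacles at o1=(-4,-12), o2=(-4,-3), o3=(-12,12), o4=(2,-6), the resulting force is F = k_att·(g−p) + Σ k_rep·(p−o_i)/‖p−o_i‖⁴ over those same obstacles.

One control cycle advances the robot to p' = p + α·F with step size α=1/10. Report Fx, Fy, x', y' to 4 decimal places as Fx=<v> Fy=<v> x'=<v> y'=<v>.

Fx=22.5796 Fy=-1.1817 x'=-0.7420 y'=0.8818

F_att = 3/2·(g−p) = 3/2·(15,-1) = (22.5000,-1.5000)
o1: d²=170 > ρ²=22 → inactive
o2: d²=17 ≤ ρ²=22; F_rep = 23·(1,4)/17² = (0.0796,0.3183)
o3: d²=202 > ρ²=22 → inactive
o4: d²=74 > ρ²=22 → inactive
F = F_att + ΣF_rep = (22.5796,-1.1817)
p' = p + 1/10·F = (-0.7420,0.8818)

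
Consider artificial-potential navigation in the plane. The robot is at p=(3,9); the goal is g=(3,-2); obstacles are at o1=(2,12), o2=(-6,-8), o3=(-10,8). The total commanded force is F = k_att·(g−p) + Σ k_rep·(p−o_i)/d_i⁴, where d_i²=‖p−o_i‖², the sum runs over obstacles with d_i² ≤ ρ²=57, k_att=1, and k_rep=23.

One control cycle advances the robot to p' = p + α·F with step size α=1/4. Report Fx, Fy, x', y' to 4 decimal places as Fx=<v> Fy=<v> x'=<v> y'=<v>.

Fx=0.2300 Fy=-11.6900 x'=3.0575 y'=6.0775

F_att = 1·(g−p) = 1·(0,-11) = (0.0000,-11.0000)
o1: d²=10 ≤ ρ²=57; F_rep = 23·(1,-3)/10² = (0.2300,-0.6900)
o2: d²=370 > ρ²=57 → inactive
o3: d²=170 > ρ²=57 → inactive
F = F_att + ΣF_rep = (0.2300,-11.6900)
p' = p + 1/4·F = (3.0575,6.0775)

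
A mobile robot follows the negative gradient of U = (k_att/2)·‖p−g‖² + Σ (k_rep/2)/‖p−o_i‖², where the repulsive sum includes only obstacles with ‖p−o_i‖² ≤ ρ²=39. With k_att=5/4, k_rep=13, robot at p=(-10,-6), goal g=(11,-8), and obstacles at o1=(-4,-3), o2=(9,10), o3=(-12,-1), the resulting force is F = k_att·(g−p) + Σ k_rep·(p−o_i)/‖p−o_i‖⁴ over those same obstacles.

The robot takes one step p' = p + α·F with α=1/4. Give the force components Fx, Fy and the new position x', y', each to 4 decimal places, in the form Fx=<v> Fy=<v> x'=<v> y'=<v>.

Fx=26.2809 Fy=-2.5773 x'=-3.4298 y'=-6.6443

F_att = 5/4·(g−p) = 5/4·(21,-2) = (26.2500,-2.5000)
o1: d²=45 > ρ²=39 → inactive
o2: d²=617 > ρ²=39 → inactive
o3: d²=29 ≤ ρ²=39; F_rep = 13·(2,-5)/29² = (0.0309,-0.0773)
F = F_att + ΣF_rep = (26.2809,-2.5773)
p' = p + 1/4·F = (-3.4298,-6.6443)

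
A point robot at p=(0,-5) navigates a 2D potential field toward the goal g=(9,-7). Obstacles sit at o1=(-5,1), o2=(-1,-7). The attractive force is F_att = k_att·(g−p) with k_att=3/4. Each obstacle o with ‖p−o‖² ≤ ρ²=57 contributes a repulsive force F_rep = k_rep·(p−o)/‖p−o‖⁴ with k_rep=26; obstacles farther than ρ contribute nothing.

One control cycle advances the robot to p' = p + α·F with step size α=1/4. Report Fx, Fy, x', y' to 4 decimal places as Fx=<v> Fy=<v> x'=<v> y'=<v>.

Fx=7.7900 Fy=0.5800 x'=1.9475 y'=-4.8550

F_att = 3/4·(g−p) = 3/4·(9,-2) = (6.7500,-1.5000)
o1: d²=61 > ρ²=57 → inactive
o2: d²=5 ≤ ρ²=57; F_rep = 26·(1,2)/5² = (1.0400,2.0800)
F = F_att + ΣF_rep = (7.7900,0.5800)
p' = p + 1/4·F = (1.9475,-4.8550)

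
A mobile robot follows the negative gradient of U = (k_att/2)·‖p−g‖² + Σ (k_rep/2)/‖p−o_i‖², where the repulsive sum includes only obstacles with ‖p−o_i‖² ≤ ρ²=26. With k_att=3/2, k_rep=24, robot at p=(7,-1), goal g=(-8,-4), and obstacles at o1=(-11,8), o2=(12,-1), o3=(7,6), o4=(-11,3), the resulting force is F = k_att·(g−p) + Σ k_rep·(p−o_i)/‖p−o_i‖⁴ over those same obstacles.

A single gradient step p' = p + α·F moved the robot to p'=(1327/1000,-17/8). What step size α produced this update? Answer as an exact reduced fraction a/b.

α = 1/4

F_att = 3/2·(g−p) = 3/2·(-15,-3) = (-22.5000,-4.5000)
o1: d²=405 > ρ²=26 → inactive
o2: d²=25 ≤ ρ²=26; F_rep = 24·(-5,0)/25² = (-0.1920,0.0000)
o3: d²=49 > ρ²=26 → inactive
o4: d²=340 > ρ²=26 → inactive
F = F_att + ΣF_rep = (-22.6920,-4.5000)
Δp = p'−p = (-5.6730,-1.1250); α = Δx/Fx = (-5673/1000) / (-5673/250) = 1/4
check: Δy/Fy = (-9/8) / (-9/2) = 1/4 ✓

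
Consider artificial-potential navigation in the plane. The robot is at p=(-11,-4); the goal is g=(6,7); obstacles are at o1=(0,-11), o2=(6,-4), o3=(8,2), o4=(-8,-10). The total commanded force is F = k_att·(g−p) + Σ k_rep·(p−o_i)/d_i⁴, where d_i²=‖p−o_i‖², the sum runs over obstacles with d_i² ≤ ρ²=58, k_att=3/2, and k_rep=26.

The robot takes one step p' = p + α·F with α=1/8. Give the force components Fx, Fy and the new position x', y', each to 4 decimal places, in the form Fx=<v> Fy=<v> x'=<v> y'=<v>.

F_att = 3/2·(g−p) = 3/2·(17,11) = (25.5000,16.5000)
o1: d²=170 > ρ²=58 → inactive
o2: d²=289 > ρ²=58 → inactive
o3: d²=397 > ρ²=58 → inactive
o4: d²=45 ≤ ρ²=58; F_rep = 26·(-3,6)/45² = (-0.0385,0.0770)
F = F_att + ΣF_rep = (25.4615,16.5770)
p' = p + 1/8·F = (-7.8173,-1.9279)

Fx=25.4615 Fy=16.5770 x'=-7.8173 y'=-1.9279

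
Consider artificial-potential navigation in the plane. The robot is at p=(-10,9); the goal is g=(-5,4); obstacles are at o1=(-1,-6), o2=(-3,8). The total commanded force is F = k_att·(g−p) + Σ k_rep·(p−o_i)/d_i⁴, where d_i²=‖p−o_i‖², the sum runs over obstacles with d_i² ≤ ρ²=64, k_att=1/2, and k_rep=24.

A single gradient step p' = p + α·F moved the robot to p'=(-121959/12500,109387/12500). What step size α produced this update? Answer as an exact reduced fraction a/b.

F_att = 1/2·(g−p) = 1/2·(5,-5) = (2.5000,-2.5000)
o1: d²=306 > ρ²=64 → inactive
o2: d²=50 ≤ ρ²=64; F_rep = 24·(-7,1)/50² = (-0.0672,0.0096)
F = F_att + ΣF_rep = (2.4328,-2.4904)
Δp = p'−p = (0.2433,-0.2490); α = Δx/Fx = (3041/12500) / (3041/1250) = 1/10
check: Δy/Fy = (-3113/12500) / (-3113/1250) = 1/10 ✓

α = 1/10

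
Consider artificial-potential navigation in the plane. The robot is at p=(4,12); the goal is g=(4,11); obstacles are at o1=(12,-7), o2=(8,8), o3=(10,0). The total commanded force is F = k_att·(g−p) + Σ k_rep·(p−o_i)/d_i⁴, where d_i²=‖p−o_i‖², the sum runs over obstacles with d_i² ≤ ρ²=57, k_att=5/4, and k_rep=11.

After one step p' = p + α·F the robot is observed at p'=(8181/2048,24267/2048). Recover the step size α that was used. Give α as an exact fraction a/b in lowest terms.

α = 1/8

F_att = 5/4·(g−p) = 5/4·(0,-1) = (0.0000,-1.2500)
o1: d²=425 > ρ²=57 → inactive
o2: d²=32 ≤ ρ²=57; F_rep = 11·(-4,4)/32² = (-0.0430,0.0430)
o3: d²=180 > ρ²=57 → inactive
F = F_att + ΣF_rep = (-0.0430,-1.2070)
Δp = p'−p = (-0.0054,-0.1509); α = Δx/Fx = (-11/2048) / (-11/256) = 1/8
check: Δy/Fy = (-309/2048) / (-309/256) = 1/8 ✓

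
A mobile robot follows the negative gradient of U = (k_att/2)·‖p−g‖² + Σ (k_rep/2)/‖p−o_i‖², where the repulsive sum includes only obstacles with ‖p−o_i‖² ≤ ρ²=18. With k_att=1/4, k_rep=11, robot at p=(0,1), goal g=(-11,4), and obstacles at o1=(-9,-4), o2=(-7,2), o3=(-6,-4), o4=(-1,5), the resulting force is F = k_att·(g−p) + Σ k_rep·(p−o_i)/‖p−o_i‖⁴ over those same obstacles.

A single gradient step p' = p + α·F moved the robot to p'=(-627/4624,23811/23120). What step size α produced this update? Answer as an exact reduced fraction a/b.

F_att = 1/4·(g−p) = 1/4·(-11,3) = (-2.7500,0.7500)
o1: d²=106 > ρ²=18 → inactive
o2: d²=50 > ρ²=18 → inactive
o3: d²=61 > ρ²=18 → inactive
o4: d²=17 ≤ ρ²=18; F_rep = 11·(1,-4)/17² = (0.0381,-0.1522)
F = F_att + ΣF_rep = (-2.7119,0.5978)
Δp = p'−p = (-0.1356,0.0299); α = Δx/Fx = (-627/4624) / (-3135/1156) = 1/20
check: Δy/Fy = (691/23120) / (691/1156) = 1/20 ✓

α = 1/20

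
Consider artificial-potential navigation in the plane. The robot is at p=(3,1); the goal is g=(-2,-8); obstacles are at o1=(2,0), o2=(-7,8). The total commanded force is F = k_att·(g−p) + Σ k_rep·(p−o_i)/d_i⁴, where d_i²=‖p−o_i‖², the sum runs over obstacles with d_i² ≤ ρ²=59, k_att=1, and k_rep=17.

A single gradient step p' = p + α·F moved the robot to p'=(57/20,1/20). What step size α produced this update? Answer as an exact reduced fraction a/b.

F_att = 1·(g−p) = 1·(-5,-9) = (-5.0000,-9.0000)
o1: d²=2 ≤ ρ²=59; F_rep = 17·(1,1)/2² = (4.2500,4.2500)
o2: d²=149 > ρ²=59 → inactive
F = F_att + ΣF_rep = (-0.7500,-4.7500)
Δp = p'−p = (-0.1500,-0.9500); α = Δx/Fx = (-3/20) / (-3/4) = 1/5
check: Δy/Fy = (-19/20) / (-19/4) = 1/5 ✓

α = 1/5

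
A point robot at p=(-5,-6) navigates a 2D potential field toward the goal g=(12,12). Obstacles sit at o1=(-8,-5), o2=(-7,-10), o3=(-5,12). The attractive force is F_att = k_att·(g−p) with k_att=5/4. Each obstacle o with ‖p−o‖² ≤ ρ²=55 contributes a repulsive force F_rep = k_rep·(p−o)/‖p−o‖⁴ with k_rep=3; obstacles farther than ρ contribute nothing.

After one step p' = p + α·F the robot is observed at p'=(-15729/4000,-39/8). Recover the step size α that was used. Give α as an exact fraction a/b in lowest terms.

F_att = 5/4·(g−p) = 5/4·(17,18) = (21.2500,22.5000)
o1: d²=10 ≤ ρ²=55; F_rep = 3·(3,-1)/10² = (0.0900,-0.0300)
o2: d²=20 ≤ ρ²=55; F_rep = 3·(2,4)/20² = (0.0150,0.0300)
o3: d²=324 > ρ²=55 → inactive
F = F_att + ΣF_rep = (21.3550,22.5000)
Δp = p'−p = (1.0677,1.1250); α = Δx/Fx = (4271/4000) / (4271/200) = 1/20
check: Δy/Fy = (9/8) / (45/2) = 1/20 ✓

α = 1/20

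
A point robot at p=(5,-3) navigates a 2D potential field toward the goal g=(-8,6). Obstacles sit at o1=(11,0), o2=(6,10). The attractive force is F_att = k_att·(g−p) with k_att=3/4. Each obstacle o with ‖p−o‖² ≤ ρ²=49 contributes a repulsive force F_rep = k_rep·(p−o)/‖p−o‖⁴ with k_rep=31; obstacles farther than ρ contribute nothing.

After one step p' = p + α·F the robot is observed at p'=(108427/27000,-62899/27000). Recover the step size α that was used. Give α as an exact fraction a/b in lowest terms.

α = 1/10

F_att = 3/4·(g−p) = 3/4·(-13,9) = (-9.7500,6.7500)
o1: d²=45 ≤ ρ²=49; F_rep = 31·(-6,-3)/45² = (-0.0919,-0.0459)
o2: d²=170 > ρ²=49 → inactive
F = F_att + ΣF_rep = (-9.8419,6.7041)
Δp = p'−p = (-0.9842,0.6704); α = Δx/Fx = (-26573/27000) / (-26573/2700) = 1/10
check: Δy/Fy = (18101/27000) / (18101/2700) = 1/10 ✓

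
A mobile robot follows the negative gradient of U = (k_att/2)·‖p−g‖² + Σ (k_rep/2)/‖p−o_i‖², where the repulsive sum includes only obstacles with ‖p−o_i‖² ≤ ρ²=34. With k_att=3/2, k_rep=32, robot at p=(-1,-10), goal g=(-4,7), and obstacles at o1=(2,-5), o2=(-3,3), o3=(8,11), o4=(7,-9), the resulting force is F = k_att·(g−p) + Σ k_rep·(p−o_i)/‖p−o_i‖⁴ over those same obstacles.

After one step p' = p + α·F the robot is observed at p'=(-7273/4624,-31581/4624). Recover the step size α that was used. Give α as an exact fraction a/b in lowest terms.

F_att = 3/2·(g−p) = 3/2·(-3,17) = (-4.5000,25.5000)
o1: d²=34 ≤ ρ²=34; F_rep = 32·(-3,-5)/34² = (-0.0830,-0.1384)
o2: d²=173 > ρ²=34 → inactive
o3: d²=522 > ρ²=34 → inactive
o4: d²=65 > ρ²=34 → inactive
F = F_att + ΣF_rep = (-4.5830,25.3616)
Δp = p'−p = (-0.5729,3.1702); α = Δx/Fx = (-2649/4624) / (-2649/578) = 1/8
check: Δy/Fy = (14659/4624) / (14659/578) = 1/8 ✓

α = 1/8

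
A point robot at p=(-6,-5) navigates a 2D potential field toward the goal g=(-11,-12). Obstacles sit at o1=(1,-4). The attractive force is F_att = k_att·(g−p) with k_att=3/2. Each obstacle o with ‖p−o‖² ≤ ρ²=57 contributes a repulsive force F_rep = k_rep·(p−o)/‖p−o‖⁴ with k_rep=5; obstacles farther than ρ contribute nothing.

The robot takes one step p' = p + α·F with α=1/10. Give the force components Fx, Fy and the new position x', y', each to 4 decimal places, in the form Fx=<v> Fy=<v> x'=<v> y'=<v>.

Fx=-7.5140 Fy=-10.5020 x'=-6.7514 y'=-6.0502

F_att = 3/2·(g−p) = 3/2·(-5,-7) = (-7.5000,-10.5000)
o1: d²=50 ≤ ρ²=57; F_rep = 5·(-7,-1)/50² = (-0.0140,-0.0020)
F = F_att + ΣF_rep = (-7.5140,-10.5020)
p' = p + 1/10·F = (-6.7514,-6.0502)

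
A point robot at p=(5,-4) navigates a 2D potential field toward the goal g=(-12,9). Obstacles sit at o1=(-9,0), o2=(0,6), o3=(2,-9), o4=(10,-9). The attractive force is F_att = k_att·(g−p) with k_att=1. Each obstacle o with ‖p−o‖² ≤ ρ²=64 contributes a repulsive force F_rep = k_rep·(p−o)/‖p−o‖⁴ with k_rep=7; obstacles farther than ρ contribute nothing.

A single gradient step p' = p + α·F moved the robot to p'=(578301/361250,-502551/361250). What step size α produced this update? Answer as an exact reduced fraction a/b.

α = 1/5

F_att = 1·(g−p) = 1·(-17,13) = (-17.0000,13.0000)
o1: d²=212 > ρ²=64 → inactive
o2: d²=125 > ρ²=64 → inactive
o3: d²=34 ≤ ρ²=64; F_rep = 7·(3,5)/34² = (0.0182,0.0303)
o4: d²=50 ≤ ρ²=64; F_rep = 7·(-5,5)/50² = (-0.0140,0.0140)
F = F_att + ΣF_rep = (-16.9958,13.0443)
Δp = p'−p = (-3.3992,2.6089); α = Δx/Fx = (-1227949/361250) / (-1227949/72250) = 1/5
check: Δy/Fy = (942449/361250) / (942449/72250) = 1/5 ✓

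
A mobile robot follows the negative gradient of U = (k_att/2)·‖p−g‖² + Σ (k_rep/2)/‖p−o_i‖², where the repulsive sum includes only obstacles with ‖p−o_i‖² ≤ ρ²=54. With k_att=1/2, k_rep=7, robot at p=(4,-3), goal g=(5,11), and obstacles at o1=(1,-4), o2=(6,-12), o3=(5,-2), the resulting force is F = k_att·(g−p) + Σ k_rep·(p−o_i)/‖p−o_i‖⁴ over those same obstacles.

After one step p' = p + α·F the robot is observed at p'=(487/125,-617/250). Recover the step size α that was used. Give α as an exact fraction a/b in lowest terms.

F_att = 1/2·(g−p) = 1/2·(1,14) = (0.5000,7.0000)
o1: d²=10 ≤ ρ²=54; F_rep = 7·(3,1)/10² = (0.2100,0.0700)
o2: d²=85 > ρ²=54 → inactive
o3: d²=2 ≤ ρ²=54; F_rep = 7·(-1,-1)/2² = (-1.7500,-1.7500)
F = F_att + ΣF_rep = (-1.0400,5.3200)
Δp = p'−p = (-0.1040,0.5320); α = Δx/Fx = (-13/125) / (-26/25) = 1/10
check: Δy/Fy = (133/250) / (133/25) = 1/10 ✓

α = 1/10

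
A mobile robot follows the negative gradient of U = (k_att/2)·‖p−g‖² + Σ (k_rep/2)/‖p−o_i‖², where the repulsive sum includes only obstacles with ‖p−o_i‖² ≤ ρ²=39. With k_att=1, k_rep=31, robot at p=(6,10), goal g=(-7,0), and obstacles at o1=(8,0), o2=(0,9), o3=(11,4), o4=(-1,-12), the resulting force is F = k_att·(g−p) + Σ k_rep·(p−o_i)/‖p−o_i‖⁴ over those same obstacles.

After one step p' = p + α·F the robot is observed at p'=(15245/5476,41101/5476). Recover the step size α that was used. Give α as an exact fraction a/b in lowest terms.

F_att = 1·(g−p) = 1·(-13,-10) = (-13.0000,-10.0000)
o1: d²=104 > ρ²=39 → inactive
o2: d²=37 ≤ ρ²=39; F_rep = 31·(6,1)/37² = (0.1359,0.0226)
o3: d²=61 > ρ²=39 → inactive
o4: d²=533 > ρ²=39 → inactive
F = F_att + ΣF_rep = (-12.8641,-9.9774)
Δp = p'−p = (-3.2160,-2.4943); α = Δx/Fx = (-17611/5476) / (-17611/1369) = 1/4
check: Δy/Fy = (-13659/5476) / (-13659/1369) = 1/4 ✓

α = 1/4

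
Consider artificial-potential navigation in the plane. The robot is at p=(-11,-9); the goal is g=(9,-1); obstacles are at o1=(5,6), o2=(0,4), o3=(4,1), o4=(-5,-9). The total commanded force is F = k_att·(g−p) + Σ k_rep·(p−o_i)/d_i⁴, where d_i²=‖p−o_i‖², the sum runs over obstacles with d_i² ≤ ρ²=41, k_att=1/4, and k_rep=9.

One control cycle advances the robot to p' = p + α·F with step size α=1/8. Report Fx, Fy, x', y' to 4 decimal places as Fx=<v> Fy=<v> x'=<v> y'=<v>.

F_att = 1/4·(g−p) = 1/4·(20,8) = (5.0000,2.0000)
o1: d²=481 > ρ²=41 → inactive
o2: d²=290 > ρ²=41 → inactive
o3: d²=325 > ρ²=41 → inactive
o4: d²=36 ≤ ρ²=41; F_rep = 9·(-6,0)/36² = (-0.0417,0.0000)
F = F_att + ΣF_rep = (4.9583,2.0000)
p' = p + 1/8·F = (-10.3802,-8.7500)

Fx=4.9583 Fy=2.0000 x'=-10.3802 y'=-8.7500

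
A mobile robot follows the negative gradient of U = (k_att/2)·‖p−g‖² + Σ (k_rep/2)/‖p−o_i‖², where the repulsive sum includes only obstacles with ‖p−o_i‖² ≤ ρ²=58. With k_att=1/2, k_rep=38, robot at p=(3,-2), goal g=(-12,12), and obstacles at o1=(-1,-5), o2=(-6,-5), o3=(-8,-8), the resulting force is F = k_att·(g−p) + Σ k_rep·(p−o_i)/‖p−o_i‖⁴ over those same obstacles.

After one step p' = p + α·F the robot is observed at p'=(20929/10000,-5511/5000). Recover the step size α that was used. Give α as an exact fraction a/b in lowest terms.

α = 1/8

F_att = 1/2·(g−p) = 1/2·(-15,14) = (-7.5000,7.0000)
o1: d²=25 ≤ ρ²=58; F_rep = 38·(4,3)/25² = (0.2432,0.1824)
o2: d²=90 > ρ²=58 → inactive
o3: d²=157 > ρ²=58 → inactive
F = F_att + ΣF_rep = (-7.2568,7.1824)
Δp = p'−p = (-0.9071,0.8978); α = Δx/Fx = (-9071/10000) / (-9071/1250) = 1/8
check: Δy/Fy = (4489/5000) / (4489/625) = 1/8 ✓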